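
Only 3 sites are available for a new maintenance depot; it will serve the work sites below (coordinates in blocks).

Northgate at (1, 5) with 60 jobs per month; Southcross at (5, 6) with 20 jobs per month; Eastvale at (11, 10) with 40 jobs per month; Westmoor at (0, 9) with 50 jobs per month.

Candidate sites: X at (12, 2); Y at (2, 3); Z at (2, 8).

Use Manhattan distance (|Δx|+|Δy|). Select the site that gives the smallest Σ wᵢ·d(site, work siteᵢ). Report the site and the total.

Z, total 930 blocks

Total weighted distance at each candidate:
  X (12, 2): total = 2370
  Y (2, 3): total = 1340
  Z (2, 8): total = 930
Minimum is at Z with total 930 blocks.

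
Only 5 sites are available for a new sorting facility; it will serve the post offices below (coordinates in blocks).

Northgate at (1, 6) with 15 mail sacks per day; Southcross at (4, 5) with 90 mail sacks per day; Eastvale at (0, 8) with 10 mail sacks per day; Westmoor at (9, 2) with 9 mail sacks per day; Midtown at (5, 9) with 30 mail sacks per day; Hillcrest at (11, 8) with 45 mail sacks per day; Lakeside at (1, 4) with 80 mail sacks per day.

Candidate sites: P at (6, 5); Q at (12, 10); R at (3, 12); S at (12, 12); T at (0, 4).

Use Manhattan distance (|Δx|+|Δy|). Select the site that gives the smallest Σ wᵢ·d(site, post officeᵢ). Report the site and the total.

Total weighted distance at each candidate:
  P (6, 5): total = 1404
  Q (12, 10): total = 3369
  R (3, 12): total = 2544
  S (12, 12): total = 3927
  T (0, 4): total = 1689
Minimum is at P with total 1404 blocks.

P, total 1404 blocks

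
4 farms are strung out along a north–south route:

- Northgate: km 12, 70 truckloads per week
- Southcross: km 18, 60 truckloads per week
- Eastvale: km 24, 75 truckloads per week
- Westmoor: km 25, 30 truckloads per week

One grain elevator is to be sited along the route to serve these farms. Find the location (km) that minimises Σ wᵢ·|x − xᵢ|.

x = 18

For a sum of weighted absolute distances on a line, the optimum is the weighted median (not the mean). Total weight W = 235; half-weight = 117.5.
Sort by position and accumulate weight:
  km 12 (Northgate, w=70) → cum 70
  km 18 (Southcross, w=60) → cum 130  ≥ 117.5 → median here
  km 24 (Eastvale, w=75) → cum 205
  km 25 (Westmoor, w=30) → cum 235
Optimal location: km 18.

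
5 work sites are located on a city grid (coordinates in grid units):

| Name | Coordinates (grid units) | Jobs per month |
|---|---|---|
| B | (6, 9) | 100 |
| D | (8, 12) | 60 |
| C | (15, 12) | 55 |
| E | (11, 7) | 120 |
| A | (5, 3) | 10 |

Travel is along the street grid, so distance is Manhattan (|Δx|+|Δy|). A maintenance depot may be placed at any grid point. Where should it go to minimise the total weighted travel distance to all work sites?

Manhattan distance separates: Σwᵢ(|x−xᵢ|+|y−yᵢ|) = Σwᵢ|x−xᵢ| + Σwᵢ|y−yᵢ|, so x and y are optimised independently as 1-D weighted medians.
Total weight W = 345; half = 172.5.
x-coordinate, sorted with cumulative weight:
  x=5 (A, w=10) cum 10
  x=6 (B, w=100) cum 110
  x=8 (D, w=60) cum 170
  x=11 (E, w=120) cum 290  ← median
  x=15 (C, w=55) cum 345
⇒ x* = 11
y-coordinate, sorted with cumulative weight:
  y=3 (A, w=10) cum 10
  y=7 (E, w=120) cum 130
  y=9 (B, w=100) cum 230  ← median
  y=12 (D, w=60) cum 290
  y=12 (C, w=55) cum 345
⇒ y* = 9

(11, 9)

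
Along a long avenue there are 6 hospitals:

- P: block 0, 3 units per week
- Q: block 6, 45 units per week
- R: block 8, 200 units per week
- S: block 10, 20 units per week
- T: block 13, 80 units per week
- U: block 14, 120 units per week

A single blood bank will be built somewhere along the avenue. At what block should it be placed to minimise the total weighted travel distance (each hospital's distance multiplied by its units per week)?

For a sum of weighted absolute distances on a line, the optimum is the weighted median (not the mean). Total weight W = 468; half-weight = 234.
Sort by position and accumulate weight:
  block 0 (P, w=3) → cum 3
  block 6 (Q, w=45) → cum 48
  block 8 (R, w=200) → cum 248  ≥ 234 → median here
  block 10 (S, w=20) → cum 268
  block 13 (T, w=80) → cum 348
  block 14 (U, w=120) → cum 468
Optimal location: block 8.

x = 8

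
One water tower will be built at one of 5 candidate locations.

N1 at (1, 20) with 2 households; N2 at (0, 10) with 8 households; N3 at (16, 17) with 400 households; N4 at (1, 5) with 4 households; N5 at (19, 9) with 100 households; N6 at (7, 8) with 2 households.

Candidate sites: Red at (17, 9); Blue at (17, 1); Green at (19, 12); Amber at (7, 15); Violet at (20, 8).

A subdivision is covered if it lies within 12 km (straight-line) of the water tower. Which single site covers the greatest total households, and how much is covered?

Coverage radius r = 12 km; a point is covered iff (Δx)²+(Δy)² ≤ 12² = 144.
  Red (17, 9): covers {N3, N5, N6} → 502
  Blue (17, 1): covers {N5} → 100
  Green (19, 12): covers {N3, N5} → 500
  Amber (7, 15): covers {N1, N2, N3, N4, N6} → 416
  Violet (20, 8): covers {N3, N5} → 500
Maximum coverage at Red: 502 households.

Red, covering 502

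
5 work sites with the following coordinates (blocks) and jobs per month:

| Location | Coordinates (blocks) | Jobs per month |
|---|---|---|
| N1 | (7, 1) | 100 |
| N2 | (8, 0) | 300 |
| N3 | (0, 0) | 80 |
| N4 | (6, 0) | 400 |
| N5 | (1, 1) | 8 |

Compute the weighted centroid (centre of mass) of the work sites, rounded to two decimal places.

(6.20, 0.12)

The minimiser of Σwᵢ‖p−pᵢ‖² is the weighted centroid p* = (Σwᵢpᵢ)/(Σwᵢ).
Σwᵢ = 888.
Σwᵢxᵢ = 100·7 + 300·8 + 80·0 + 400·6 + 8·1 = 5508.
Σwᵢyᵢ = 100·1 + 300·0 + 80·0 + 400·0 + 8·1 = 108.
x* = 5508/888 = 6.20, y* = 108/888 = 0.12.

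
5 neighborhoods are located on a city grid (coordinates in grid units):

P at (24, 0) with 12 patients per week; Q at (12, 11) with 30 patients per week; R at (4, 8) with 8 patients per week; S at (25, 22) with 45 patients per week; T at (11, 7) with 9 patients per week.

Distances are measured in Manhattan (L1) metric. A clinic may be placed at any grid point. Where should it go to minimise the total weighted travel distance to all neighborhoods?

(24, 11)

Manhattan distance separates: Σwᵢ(|x−xᵢ|+|y−yᵢ|) = Σwᵢ|x−xᵢ| + Σwᵢ|y−yᵢ|, so x and y are optimised independently as 1-D weighted medians.
Total weight W = 104; half = 52.
x-coordinate, sorted with cumulative weight:
  x=4 (R, w=8) cum 8
  x=11 (T, w=9) cum 17
  x=12 (Q, w=30) cum 47
  x=24 (P, w=12) cum 59  ← median
  x=25 (S, w=45) cum 104
⇒ x* = 24
y-coordinate, sorted with cumulative weight:
  y=0 (P, w=12) cum 12
  y=7 (T, w=9) cum 21
  y=8 (R, w=8) cum 29
  y=11 (Q, w=30) cum 59  ← median
  y=22 (S, w=45) cum 104
⇒ y* = 11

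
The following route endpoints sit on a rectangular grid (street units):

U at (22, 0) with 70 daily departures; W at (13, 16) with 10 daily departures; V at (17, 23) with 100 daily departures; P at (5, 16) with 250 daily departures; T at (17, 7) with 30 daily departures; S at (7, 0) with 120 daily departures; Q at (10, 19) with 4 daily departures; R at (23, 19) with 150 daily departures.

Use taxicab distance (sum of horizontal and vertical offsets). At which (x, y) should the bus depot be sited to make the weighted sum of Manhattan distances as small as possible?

(7, 16)

Manhattan distance separates: Σwᵢ(|x−xᵢ|+|y−yᵢ|) = Σwᵢ|x−xᵢ| + Σwᵢ|y−yᵢ|, so x and y are optimised independently as 1-D weighted medians.
Total weight W = 734; half = 367.
x-coordinate, sorted with cumulative weight:
  x=5 (P, w=250) cum 250
  x=7 (S, w=120) cum 370  ← median
  x=10 (Q, w=4) cum 374
  x=13 (W, w=10) cum 384
  x=17 (V, w=100) cum 484
  x=17 (T, w=30) cum 514
  x=22 (U, w=70) cum 584
  x=23 (R, w=150) cum 734
⇒ x* = 7
y-coordinate, sorted with cumulative weight:
  y=0 (U, w=70) cum 70
  y=0 (S, w=120) cum 190
  y=7 (T, w=30) cum 220
  y=16 (W, w=10) cum 230
  y=16 (P, w=250) cum 480  ← median
  y=19 (Q, w=4) cum 484
  y=19 (R, w=150) cum 634
  y=23 (V, w=100) cum 734
⇒ y* = 16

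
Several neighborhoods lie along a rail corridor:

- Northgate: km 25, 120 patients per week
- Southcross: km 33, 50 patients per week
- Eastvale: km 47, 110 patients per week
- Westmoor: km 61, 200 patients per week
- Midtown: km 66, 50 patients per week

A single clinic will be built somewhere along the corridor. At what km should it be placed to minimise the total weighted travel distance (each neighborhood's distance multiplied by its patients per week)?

For a sum of weighted absolute distances on a line, the optimum is the weighted median (not the mean). Total weight W = 530; half-weight = 265.
Sort by position and accumulate weight:
  km 25 (Northgate, w=120) → cum 120
  km 33 (Southcross, w=50) → cum 170
  km 47 (Eastvale, w=110) → cum 280  ≥ 265 → median here
  km 61 (Westmoor, w=200) → cum 480
  km 66 (Midtown, w=50) → cum 530
Optimal location: km 47.

x = 47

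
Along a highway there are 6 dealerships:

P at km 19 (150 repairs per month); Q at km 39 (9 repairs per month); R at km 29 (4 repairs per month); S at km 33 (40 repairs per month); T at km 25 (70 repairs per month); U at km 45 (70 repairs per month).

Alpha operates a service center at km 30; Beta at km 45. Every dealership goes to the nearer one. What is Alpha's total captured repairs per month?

264

The indifferent point is the midpoint (30+45)/2 = 37.5; dealerships left of it (closer to Alpha at 30) go to Alpha, those right go to Beta.
  P at 19 (w=150) → Alpha
  T at 25 (w=70) → Alpha
  R at 29 (w=4) → Alpha
  S at 33 (w=40) → Alpha
  Q at 39 (w=9) → Beta
  U at 45 (w=70) → Beta
Alpha captures 264; Beta captures 79.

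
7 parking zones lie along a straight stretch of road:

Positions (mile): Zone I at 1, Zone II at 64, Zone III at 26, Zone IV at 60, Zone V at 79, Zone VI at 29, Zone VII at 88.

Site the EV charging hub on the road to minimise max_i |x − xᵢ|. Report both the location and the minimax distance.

location 44.5, max distance 43.5

The 1-center on a line is the midpoint of the two extreme points: leftmost at 1, rightmost at 88.
Optimal location = (1 + 88)/2 = 44.5; maximum distance = (88 − 1)/2 = 43.5.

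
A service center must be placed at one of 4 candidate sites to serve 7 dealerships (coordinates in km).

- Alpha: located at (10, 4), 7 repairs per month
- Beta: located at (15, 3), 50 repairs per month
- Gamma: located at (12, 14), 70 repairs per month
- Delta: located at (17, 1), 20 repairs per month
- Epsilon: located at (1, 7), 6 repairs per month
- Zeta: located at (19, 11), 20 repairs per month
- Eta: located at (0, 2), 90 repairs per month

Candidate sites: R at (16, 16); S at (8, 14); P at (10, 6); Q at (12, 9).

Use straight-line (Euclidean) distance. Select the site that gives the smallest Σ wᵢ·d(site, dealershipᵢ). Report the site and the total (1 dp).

Total weighted distance at each candidate:
  R (16, 16): total = 3494.6
  S (8, 14): total = 2905.0
  P (10, 6): total = 2284.4
  Q (12, 9): total = 2374.8
Minimum is at P with total 2284.4 km.

P, total 2284.4 km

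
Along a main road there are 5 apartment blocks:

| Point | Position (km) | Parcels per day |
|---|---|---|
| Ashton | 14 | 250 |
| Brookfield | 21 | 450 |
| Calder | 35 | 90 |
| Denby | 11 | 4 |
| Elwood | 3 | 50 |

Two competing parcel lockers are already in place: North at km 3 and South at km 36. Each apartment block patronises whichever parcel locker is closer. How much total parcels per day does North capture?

304

The indifferent point is the midpoint (3+36)/2 = 19.5; apartment blocks left of it (closer to North at 3) go to North, those right go to South.
  Elwood at 3 (w=50) → North
  Denby at 11 (w=4) → North
  Ashton at 14 (w=250) → North
  Brookfield at 21 (w=450) → South
  Calder at 35 (w=90) → South
North captures 304; South captures 540.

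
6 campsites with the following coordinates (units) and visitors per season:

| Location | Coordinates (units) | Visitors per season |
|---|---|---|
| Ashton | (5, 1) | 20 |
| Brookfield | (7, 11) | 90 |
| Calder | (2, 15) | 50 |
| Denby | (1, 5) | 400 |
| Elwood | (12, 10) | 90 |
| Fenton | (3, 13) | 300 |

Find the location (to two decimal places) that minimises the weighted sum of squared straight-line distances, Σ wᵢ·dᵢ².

(3.38, 9.01)

The minimiser of Σwᵢ‖p−pᵢ‖² is the weighted centroid p* = (Σwᵢpᵢ)/(Σwᵢ).
Σwᵢ = 950.
Σwᵢxᵢ = 20·5 + 90·7 + 50·2 + 400·1 + 90·12 + 300·3 = 3210.
Σwᵢyᵢ = 20·1 + 90·11 + 50·15 + 400·5 + 90·10 + 300·13 = 8560.
x* = 3210/950 = 3.38, y* = 8560/950 = 9.01.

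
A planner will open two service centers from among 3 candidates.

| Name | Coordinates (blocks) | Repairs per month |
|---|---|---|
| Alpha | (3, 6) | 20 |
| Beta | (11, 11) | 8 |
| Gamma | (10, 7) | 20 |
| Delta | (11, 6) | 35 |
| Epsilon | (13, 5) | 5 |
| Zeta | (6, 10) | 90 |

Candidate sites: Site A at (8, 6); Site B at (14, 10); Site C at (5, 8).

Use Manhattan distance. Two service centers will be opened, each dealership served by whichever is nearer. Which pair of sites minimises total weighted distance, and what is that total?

{Site A, Site C}, total 609

Evaluate every pair (each demand assigned to the nearer of the two):
  {Site A, Site C}: total = 609
  {Site B, Site C}: total = 777
  {Site A, Site B}: total = 867
Best pair: {Site A, Site C} with total 609.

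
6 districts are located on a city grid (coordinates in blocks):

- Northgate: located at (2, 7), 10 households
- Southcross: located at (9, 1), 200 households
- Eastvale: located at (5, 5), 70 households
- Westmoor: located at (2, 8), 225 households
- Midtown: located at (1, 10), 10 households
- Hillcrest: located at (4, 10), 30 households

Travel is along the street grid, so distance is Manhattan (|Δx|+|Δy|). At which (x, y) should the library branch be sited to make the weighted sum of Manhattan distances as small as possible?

(4, 7)

Manhattan distance separates: Σwᵢ(|x−xᵢ|+|y−yᵢ|) = Σwᵢ|x−xᵢ| + Σwᵢ|y−yᵢ|, so x and y are optimised independently as 1-D weighted medians.
Total weight W = 545; half = 272.5.
x-coordinate, sorted with cumulative weight:
  x=1 (Midtown, w=10) cum 10
  x=2 (Northgate, w=10) cum 20
  x=2 (Westmoor, w=225) cum 245
  x=4 (Hillcrest, w=30) cum 275  ← median
  x=5 (Eastvale, w=70) cum 345
  x=9 (Southcross, w=200) cum 545
⇒ x* = 4
y-coordinate, sorted with cumulative weight:
  y=1 (Southcross, w=200) cum 200
  y=5 (Eastvale, w=70) cum 270
  y=7 (Northgate, w=10) cum 280  ← median
  y=8 (Westmoor, w=225) cum 505
  y=10 (Midtown, w=10) cum 515
  y=10 (Hillcrest, w=30) cum 545
⇒ y* = 7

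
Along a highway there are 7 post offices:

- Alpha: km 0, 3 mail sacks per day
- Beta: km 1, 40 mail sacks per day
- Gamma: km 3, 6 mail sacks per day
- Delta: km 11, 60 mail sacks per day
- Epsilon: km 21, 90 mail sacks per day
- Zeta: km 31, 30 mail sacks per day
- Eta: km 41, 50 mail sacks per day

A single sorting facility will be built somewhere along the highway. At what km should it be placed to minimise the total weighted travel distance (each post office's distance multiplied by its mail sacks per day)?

For a sum of weighted absolute distances on a line, the optimum is the weighted median (not the mean). Total weight W = 279; half-weight = 139.5.
Sort by position and accumulate weight:
  km 0 (Alpha, w=3) → cum 3
  km 1 (Beta, w=40) → cum 43
  km 3 (Gamma, w=6) → cum 49
  km 11 (Delta, w=60) → cum 109
  km 21 (Epsilon, w=90) → cum 199  ≥ 139.5 → median here
  km 31 (Zeta, w=30) → cum 229
  km 41 (Eta, w=50) → cum 279
Optimal location: km 21.

x = 21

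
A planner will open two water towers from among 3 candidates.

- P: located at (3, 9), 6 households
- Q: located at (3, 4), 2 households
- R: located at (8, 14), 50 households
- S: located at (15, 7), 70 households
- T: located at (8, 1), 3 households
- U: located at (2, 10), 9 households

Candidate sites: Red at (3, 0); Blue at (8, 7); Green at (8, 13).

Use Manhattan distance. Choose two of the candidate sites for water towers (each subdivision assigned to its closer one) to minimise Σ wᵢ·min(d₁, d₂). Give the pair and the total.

Evaluate every pair (each demand assigned to the nearer of the two):
  {Blue, Green}: total = 697
  {Red, Blue}: total = 989
  {Red, Green}: total = 1121
Best pair: {Blue, Green} with total 697.

{Blue, Green}, total 697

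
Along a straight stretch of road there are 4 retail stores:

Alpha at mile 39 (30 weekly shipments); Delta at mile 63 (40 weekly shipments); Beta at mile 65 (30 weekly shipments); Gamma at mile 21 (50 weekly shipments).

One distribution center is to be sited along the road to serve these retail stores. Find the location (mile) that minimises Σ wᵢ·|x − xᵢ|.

For a sum of weighted absolute distances on a line, the optimum is the weighted median (not the mean). Total weight W = 150; half-weight = 75.
Sort by position and accumulate weight:
  mile 21 (Gamma, w=50) → cum 50
  mile 39 (Alpha, w=30) → cum 80  ≥ 75 → median here
  mile 63 (Delta, w=40) → cum 120
  mile 65 (Beta, w=30) → cum 150
Optimal location: mile 39.

x = 39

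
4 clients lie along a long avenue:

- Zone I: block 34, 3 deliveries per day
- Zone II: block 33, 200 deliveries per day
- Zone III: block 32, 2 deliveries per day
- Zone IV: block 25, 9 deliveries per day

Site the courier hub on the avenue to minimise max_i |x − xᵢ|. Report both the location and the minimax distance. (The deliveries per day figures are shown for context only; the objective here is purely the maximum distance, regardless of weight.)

location 29.5, max distance 4.5

The 1-center on a line is the midpoint of the two extreme points: leftmost at 25, rightmost at 34.
Optimal location = (25 + 34)/2 = 29.5; maximum distance = (34 − 25)/2 = 4.5.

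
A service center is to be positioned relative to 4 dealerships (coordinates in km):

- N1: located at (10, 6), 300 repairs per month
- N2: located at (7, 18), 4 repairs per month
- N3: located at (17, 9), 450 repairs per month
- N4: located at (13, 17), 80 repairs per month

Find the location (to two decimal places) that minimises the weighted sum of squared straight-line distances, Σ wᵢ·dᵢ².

The minimiser of Σwᵢ‖p−pᵢ‖² is the weighted centroid p* = (Σwᵢpᵢ)/(Σwᵢ).
Σwᵢ = 834.
Σwᵢxᵢ = 300·10 + 4·7 + 450·17 + 80·13 = 11718.
Σwᵢyᵢ = 300·6 + 4·18 + 450·9 + 80·17 = 7282.
x* = 11718/834 = 14.05, y* = 7282/834 = 8.73.

(14.05, 8.73)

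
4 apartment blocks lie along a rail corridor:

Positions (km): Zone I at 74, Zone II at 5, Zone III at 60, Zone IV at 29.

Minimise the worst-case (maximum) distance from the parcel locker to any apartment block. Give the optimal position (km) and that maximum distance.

The 1-center on a line is the midpoint of the two extreme points: leftmost at 5, rightmost at 74.
Optimal location = (5 + 74)/2 = 39.5; maximum distance = (74 − 5)/2 = 34.5.

location 39.5, max distance 34.5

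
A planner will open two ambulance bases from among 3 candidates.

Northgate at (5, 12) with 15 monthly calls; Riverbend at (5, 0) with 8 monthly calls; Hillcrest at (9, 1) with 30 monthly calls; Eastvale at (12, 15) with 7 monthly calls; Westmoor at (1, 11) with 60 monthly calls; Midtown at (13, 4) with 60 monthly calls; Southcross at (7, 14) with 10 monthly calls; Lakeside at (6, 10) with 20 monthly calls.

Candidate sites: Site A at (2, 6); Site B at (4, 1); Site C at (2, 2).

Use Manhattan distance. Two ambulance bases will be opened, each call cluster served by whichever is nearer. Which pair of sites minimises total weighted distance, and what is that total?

Evaluate every pair (each demand assigned to the nearer of the two):
  {Site A, Site B}: total = 1804
  {Site A, Site C}: total = 1978
  {Site B, Site C}: total = 2200
Best pair: {Site A, Site B} with total 1804.

{Site A, Site B}, total 1804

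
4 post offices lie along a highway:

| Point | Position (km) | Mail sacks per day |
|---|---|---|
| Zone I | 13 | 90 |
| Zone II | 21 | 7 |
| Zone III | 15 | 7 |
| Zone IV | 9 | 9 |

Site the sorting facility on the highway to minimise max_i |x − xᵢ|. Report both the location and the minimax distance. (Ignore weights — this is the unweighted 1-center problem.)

The 1-center on a line is the midpoint of the two extreme points: leftmost at 9, rightmost at 21.
Optimal location = (9 + 21)/2 = 15; maximum distance = (21 − 9)/2 = 6.

location 15, max distance 6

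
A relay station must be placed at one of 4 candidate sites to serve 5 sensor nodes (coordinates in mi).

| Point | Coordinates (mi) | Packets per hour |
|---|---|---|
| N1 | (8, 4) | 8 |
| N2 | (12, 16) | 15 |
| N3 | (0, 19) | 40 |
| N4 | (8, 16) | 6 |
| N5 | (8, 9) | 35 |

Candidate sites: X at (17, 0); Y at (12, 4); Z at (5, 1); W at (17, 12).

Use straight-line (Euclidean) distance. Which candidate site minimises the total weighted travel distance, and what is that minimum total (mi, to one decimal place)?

Total weighted distance at each candidate:
  X (17, 0): total = 1905.7
  Y (12, 4): total = 1280.4
  Z (5, 1): total = 1420.3
  W (17, 12): total = 1318.9
Minimum is at Y with total 1280.4 mi.

Y, total 1280.4 mi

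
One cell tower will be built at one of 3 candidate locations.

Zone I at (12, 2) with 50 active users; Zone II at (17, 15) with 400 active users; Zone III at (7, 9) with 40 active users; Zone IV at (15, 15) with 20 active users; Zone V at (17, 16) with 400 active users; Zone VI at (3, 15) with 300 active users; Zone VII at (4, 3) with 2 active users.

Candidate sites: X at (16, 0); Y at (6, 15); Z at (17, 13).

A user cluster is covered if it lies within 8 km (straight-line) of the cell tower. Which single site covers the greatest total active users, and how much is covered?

Z, covering 820

Coverage radius r = 8 km; a point is covered iff (Δx)²+(Δy)² ≤ 8² = 64.
  X (16, 0): covers {Zone I} → 50
  Y (6, 15): covers {Zone III, Zone VI} → 340
  Z (17, 13): covers {Zone II, Zone IV, Zone V} → 820
Maximum coverage at Z: 820 active users.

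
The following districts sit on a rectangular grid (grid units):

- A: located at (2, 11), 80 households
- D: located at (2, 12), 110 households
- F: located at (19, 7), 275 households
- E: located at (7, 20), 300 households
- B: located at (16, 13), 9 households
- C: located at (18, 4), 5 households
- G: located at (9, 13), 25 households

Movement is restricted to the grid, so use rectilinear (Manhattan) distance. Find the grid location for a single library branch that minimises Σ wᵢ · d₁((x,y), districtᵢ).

Manhattan distance separates: Σwᵢ(|x−xᵢ|+|y−yᵢ|) = Σwᵢ|x−xᵢ| + Σwᵢ|y−yᵢ|, so x and y are optimised independently as 1-D weighted medians.
Total weight W = 804; half = 402.
x-coordinate, sorted with cumulative weight:
  x=2 (A, w=80) cum 80
  x=2 (D, w=110) cum 190
  x=7 (E, w=300) cum 490  ← median
  x=9 (G, w=25) cum 515
  x=16 (B, w=9) cum 524
  x=18 (C, w=5) cum 529
  x=19 (F, w=275) cum 804
⇒ x* = 7
y-coordinate, sorted with cumulative weight:
  y=4 (C, w=5) cum 5
  y=7 (F, w=275) cum 280
  y=11 (A, w=80) cum 360
  y=12 (D, w=110) cum 470  ← median
  y=13 (B, w=9) cum 479
  y=13 (G, w=25) cum 504
  y=20 (E, w=300) cum 804
⇒ y* = 12

(7, 12)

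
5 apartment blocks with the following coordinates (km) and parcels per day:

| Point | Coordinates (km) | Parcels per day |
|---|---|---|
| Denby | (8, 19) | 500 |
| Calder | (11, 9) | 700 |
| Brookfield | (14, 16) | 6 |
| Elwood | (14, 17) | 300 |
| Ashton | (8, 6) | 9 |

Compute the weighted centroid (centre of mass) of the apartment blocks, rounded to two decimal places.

The minimiser of Σwᵢ‖p−pᵢ‖² is the weighted centroid p* = (Σwᵢpᵢ)/(Σwᵢ).
Σwᵢ = 1515.
Σwᵢxᵢ = 500·8 + 700·11 + 6·14 + 300·14 + 9·8 = 16056.
Σwᵢyᵢ = 500·19 + 700·9 + 6·16 + 300·17 + 9·6 = 21050.
x* = 16056/1515 = 10.60, y* = 21050/1515 = 13.89.

(10.60, 13.89)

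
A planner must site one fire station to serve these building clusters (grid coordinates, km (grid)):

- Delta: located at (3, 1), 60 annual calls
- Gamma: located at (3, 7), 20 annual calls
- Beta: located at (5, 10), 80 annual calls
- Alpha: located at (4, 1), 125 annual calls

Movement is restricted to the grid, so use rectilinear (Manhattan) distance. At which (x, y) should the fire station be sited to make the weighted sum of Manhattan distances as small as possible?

(4, 1)

Manhattan distance separates: Σwᵢ(|x−xᵢ|+|y−yᵢ|) = Σwᵢ|x−xᵢ| + Σwᵢ|y−yᵢ|, so x and y are optimised independently as 1-D weighted medians.
Total weight W = 285; half = 142.5.
x-coordinate, sorted with cumulative weight:
  x=3 (Delta, w=60) cum 60
  x=3 (Gamma, w=20) cum 80
  x=4 (Alpha, w=125) cum 205  ← median
  x=5 (Beta, w=80) cum 285
⇒ x* = 4
y-coordinate, sorted with cumulative weight:
  y=1 (Delta, w=60) cum 60
  y=1 (Alpha, w=125) cum 185  ← median
  y=7 (Gamma, w=20) cum 205
  y=10 (Beta, w=80) cum 285
⇒ y* = 1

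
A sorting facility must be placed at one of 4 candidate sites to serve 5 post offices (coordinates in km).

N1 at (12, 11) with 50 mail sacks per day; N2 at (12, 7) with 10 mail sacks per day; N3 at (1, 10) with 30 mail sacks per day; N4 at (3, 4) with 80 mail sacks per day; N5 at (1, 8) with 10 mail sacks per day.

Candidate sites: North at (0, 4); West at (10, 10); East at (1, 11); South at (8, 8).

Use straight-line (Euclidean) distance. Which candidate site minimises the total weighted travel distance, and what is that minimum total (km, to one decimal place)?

South, total 1091.9 km

Total weighted distance at each candidate:
  North (0, 4): total = 1282.0
  West (10, 10): total = 1247.6
  East (1, 11): total = 1309.5
  South (8, 8): total = 1091.9
Minimum is at South with total 1091.9 km.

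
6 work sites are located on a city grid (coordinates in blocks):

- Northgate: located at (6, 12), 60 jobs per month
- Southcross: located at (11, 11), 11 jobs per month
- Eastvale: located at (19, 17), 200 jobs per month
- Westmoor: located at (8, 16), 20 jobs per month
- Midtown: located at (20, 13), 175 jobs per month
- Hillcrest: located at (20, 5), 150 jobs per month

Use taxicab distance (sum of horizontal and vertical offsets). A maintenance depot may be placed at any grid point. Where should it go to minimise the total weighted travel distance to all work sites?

Manhattan distance separates: Σwᵢ(|x−xᵢ|+|y−yᵢ|) = Σwᵢ|x−xᵢ| + Σwᵢ|y−yᵢ|, so x and y are optimised independently as 1-D weighted medians.
Total weight W = 616; half = 308.
x-coordinate, sorted with cumulative weight:
  x=6 (Northgate, w=60) cum 60
  x=8 (Westmoor, w=20) cum 80
  x=11 (Southcross, w=11) cum 91
  x=19 (Eastvale, w=200) cum 291
  x=20 (Midtown, w=175) cum 466  ← median
  x=20 (Hillcrest, w=150) cum 616
⇒ x* = 20
y-coordinate, sorted with cumulative weight:
  y=5 (Hillcrest, w=150) cum 150
  y=11 (Southcross, w=11) cum 161
  y=12 (Northgate, w=60) cum 221
  y=13 (Midtown, w=175) cum 396  ← median
  y=16 (Westmoor, w=20) cum 416
  y=17 (Eastvale, w=200) cum 616
⇒ y* = 13

(20, 13)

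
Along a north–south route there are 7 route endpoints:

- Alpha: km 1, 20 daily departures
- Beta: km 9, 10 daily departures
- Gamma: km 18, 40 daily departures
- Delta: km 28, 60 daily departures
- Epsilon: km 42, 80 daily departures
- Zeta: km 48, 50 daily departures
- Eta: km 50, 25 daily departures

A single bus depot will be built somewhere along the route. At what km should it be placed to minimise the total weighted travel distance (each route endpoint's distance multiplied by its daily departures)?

x = 42

For a sum of weighted absolute distances on a line, the optimum is the weighted median (not the mean). Total weight W = 285; half-weight = 142.5.
Sort by position and accumulate weight:
  km 1 (Alpha, w=20) → cum 20
  km 9 (Beta, w=10) → cum 30
  km 18 (Gamma, w=40) → cum 70
  km 28 (Delta, w=60) → cum 130
  km 42 (Epsilon, w=80) → cum 210  ≥ 142.5 → median here
  km 48 (Zeta, w=50) → cum 260
  km 50 (Eta, w=25) → cum 285
Optimal location: km 42.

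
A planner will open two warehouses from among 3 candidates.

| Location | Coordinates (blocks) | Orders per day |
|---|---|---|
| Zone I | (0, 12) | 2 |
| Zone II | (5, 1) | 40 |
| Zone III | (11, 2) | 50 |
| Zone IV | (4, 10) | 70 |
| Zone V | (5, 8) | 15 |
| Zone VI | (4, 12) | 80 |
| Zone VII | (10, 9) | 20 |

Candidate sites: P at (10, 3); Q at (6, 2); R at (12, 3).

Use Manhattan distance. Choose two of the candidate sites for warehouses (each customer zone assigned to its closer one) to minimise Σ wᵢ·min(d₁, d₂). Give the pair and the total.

Evaluate every pair (each demand assigned to the nearer of the two):
  {P, Q}: total = 2097
  {Q, R}: total = 2137
  {P, R}: total = 2798
Best pair: {P, Q} with total 2097.

{P, Q}, total 2097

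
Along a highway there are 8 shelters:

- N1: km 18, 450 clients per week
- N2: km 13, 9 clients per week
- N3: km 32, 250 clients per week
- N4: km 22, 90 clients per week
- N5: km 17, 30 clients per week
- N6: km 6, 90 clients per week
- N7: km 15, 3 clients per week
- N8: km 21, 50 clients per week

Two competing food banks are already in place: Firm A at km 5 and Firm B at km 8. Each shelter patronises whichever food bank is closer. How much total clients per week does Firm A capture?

The indifferent point is the midpoint (5+8)/2 = 6.5; shelters left of it (closer to Firm A at 5) go to Firm A, those right go to Firm B.
  N6 at 6 (w=90) → Firm A
  N2 at 13 (w=9) → Firm B
  N7 at 15 (w=3) → Firm B
  N5 at 17 (w=30) → Firm B
  N1 at 18 (w=450) → Firm B
  N8 at 21 (w=50) → Firm B
  N4 at 22 (w=90) → Firm B
  N3 at 32 (w=250) → Firm B
Firm A captures 90; Firm B captures 882.

90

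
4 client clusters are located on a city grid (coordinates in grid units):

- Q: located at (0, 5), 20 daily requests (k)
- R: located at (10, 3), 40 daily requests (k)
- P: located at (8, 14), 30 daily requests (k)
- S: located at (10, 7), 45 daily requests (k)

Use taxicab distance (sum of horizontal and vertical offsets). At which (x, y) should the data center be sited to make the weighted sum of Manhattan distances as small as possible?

(10, 7)

Manhattan distance separates: Σwᵢ(|x−xᵢ|+|y−yᵢ|) = Σwᵢ|x−xᵢ| + Σwᵢ|y−yᵢ|, so x and y are optimised independently as 1-D weighted medians.
Total weight W = 135; half = 67.5.
x-coordinate, sorted with cumulative weight:
  x=0 (Q, w=20) cum 20
  x=8 (P, w=30) cum 50
  x=10 (R, w=40) cum 90  ← median
  x=10 (S, w=45) cum 135
⇒ x* = 10
y-coordinate, sorted with cumulative weight:
  y=3 (R, w=40) cum 40
  y=5 (Q, w=20) cum 60
  y=7 (S, w=45) cum 105  ← median
  y=14 (P, w=30) cum 135
⇒ y* = 7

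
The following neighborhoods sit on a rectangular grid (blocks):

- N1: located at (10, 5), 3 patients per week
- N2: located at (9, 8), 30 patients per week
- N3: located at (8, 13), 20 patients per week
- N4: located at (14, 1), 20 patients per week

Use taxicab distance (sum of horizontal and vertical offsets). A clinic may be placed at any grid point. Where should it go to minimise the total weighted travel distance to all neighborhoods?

(9, 8)

Manhattan distance separates: Σwᵢ(|x−xᵢ|+|y−yᵢ|) = Σwᵢ|x−xᵢ| + Σwᵢ|y−yᵢ|, so x and y are optimised independently as 1-D weighted medians.
Total weight W = 73; half = 36.5.
x-coordinate, sorted with cumulative weight:
  x=8 (N3, w=20) cum 20
  x=9 (N2, w=30) cum 50  ← median
  x=10 (N1, w=3) cum 53
  x=14 (N4, w=20) cum 73
⇒ x* = 9
y-coordinate, sorted with cumulative weight:
  y=1 (N4, w=20) cum 20
  y=5 (N1, w=3) cum 23
  y=8 (N2, w=30) cum 53  ← median
  y=13 (N3, w=20) cum 73
⇒ y* = 8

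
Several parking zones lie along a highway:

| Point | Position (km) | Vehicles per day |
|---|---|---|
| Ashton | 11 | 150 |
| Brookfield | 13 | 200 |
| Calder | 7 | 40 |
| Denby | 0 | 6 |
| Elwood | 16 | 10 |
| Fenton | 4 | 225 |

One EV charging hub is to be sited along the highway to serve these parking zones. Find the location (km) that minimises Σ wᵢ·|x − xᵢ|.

For a sum of weighted absolute distances on a line, the optimum is the weighted median (not the mean). Total weight W = 631; half-weight = 315.5.
Sort by position and accumulate weight:
  km 0 (Denby, w=6) → cum 6
  km 4 (Fenton, w=225) → cum 231
  km 7 (Calder, w=40) → cum 271
  km 11 (Ashton, w=150) → cum 421  ≥ 315.5 → median here
  km 13 (Brookfield, w=200) → cum 621
  km 16 (Elwood, w=10) → cum 631
Optimal location: km 11.

x = 11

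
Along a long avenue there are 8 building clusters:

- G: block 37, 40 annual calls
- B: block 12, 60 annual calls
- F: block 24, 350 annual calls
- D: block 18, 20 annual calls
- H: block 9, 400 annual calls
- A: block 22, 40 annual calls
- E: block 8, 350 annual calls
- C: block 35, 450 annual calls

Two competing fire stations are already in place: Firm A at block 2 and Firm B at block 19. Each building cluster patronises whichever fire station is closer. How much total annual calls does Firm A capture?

750

The indifferent point is the midpoint (2+19)/2 = 10.5; building clusters left of it (closer to Firm A at 2) go to Firm A, those right go to Firm B.
  E at 8 (w=350) → Firm A
  H at 9 (w=400) → Firm A
  B at 12 (w=60) → Firm B
  D at 18 (w=20) → Firm B
  A at 22 (w=40) → Firm B
  F at 24 (w=350) → Firm B
  C at 35 (w=450) → Firm B
  G at 37 (w=40) → Firm B
Firm A captures 750; Firm B captures 960.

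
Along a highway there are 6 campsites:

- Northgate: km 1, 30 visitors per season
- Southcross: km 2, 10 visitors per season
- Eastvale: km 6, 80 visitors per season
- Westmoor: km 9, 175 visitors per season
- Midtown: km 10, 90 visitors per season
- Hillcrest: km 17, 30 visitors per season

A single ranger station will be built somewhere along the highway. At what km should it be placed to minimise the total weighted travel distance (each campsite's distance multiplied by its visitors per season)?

x = 9

For a sum of weighted absolute distances on a line, the optimum is the weighted median (not the mean). Total weight W = 415; half-weight = 207.5.
Sort by position and accumulate weight:
  km 1 (Northgate, w=30) → cum 30
  km 2 (Southcross, w=10) → cum 40
  km 6 (Eastvale, w=80) → cum 120
  km 9 (Westmoor, w=175) → cum 295  ≥ 207.5 → median here
  km 10 (Midtown, w=90) → cum 385
  km 17 (Hillcrest, w=30) → cum 415
Optimal location: km 9.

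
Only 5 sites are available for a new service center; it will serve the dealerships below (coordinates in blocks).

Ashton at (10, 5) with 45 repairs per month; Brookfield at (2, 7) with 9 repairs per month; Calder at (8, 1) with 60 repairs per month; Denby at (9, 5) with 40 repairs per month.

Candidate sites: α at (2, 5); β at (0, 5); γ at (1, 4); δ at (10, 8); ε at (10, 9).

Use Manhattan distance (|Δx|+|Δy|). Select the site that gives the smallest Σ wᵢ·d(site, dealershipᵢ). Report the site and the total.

δ, total 916 blocks

Total weighted distance at each candidate:
  α (2, 5): total = 1258
  β (0, 5): total = 1566
  γ (1, 4): total = 1446
  δ (10, 8): total = 916
  ε (10, 9): total = 1070
Minimum is at δ with total 916 blocks.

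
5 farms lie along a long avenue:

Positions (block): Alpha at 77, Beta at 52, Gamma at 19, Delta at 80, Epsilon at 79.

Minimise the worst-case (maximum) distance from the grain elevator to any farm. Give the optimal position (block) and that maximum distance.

location 49.5, max distance 30.5

The 1-center on a line is the midpoint of the two extreme points: leftmost at 19, rightmost at 80.
Optimal location = (19 + 80)/2 = 49.5; maximum distance = (80 − 19)/2 = 30.5.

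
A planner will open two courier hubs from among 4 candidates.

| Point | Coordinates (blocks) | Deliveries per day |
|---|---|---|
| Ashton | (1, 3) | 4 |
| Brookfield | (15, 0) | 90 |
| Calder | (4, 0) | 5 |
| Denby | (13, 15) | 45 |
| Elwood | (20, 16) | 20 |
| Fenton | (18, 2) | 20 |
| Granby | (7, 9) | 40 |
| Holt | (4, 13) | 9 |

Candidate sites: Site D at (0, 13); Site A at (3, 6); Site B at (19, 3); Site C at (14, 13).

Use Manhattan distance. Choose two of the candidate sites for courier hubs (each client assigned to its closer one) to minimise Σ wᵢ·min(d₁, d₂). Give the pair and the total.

Evaluate every pair (each demand assigned to the nearer of the two):
  {Site B, Site C}: total = 1677
  {Site A, Site B}: total = 2167
  {Site D, Site B}: total = 2230
  {Site A, Site C}: total = 2282
  {Site D, Site C}: total = 2480
  {Site D, Site A}: total = 3506
Best pair: {Site B, Site C} with total 1677.

{Site B, Site C}, total 1677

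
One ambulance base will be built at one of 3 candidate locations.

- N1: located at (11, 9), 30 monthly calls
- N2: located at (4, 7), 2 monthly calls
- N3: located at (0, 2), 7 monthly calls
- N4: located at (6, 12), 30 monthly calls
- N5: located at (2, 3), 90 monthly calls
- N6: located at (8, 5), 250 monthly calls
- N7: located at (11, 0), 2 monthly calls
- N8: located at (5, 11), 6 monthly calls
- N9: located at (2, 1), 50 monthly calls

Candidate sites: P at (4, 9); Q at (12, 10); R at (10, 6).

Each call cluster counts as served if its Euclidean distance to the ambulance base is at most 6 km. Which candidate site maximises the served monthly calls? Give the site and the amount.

Coverage radius r = 6 km; a point is covered iff (Δx)²+(Δy)² ≤ 6² = 36.
  P (4, 9): covers {N2, N4, N6, N8} → 288
  Q (12, 10): covers {N1} → 30
  R (10, 6): covers {N1, N6} → 280
Maximum coverage at P: 288 monthly calls.

P, covering 288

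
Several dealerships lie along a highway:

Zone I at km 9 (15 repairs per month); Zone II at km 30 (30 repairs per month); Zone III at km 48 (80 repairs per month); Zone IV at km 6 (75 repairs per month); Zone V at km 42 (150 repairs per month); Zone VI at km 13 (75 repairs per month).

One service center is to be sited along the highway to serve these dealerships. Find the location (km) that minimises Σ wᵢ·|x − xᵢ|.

x = 42

For a sum of weighted absolute distances on a line, the optimum is the weighted median (not the mean). Total weight W = 425; half-weight = 212.5.
Sort by position and accumulate weight:
  km 6 (Zone IV, w=75) → cum 75
  km 9 (Zone I, w=15) → cum 90
  km 13 (Zone VI, w=75) → cum 165
  km 30 (Zone II, w=30) → cum 195
  km 42 (Zone V, w=150) → cum 345  ≥ 212.5 → median here
  km 48 (Zone III, w=80) → cum 425
Optimal location: km 42.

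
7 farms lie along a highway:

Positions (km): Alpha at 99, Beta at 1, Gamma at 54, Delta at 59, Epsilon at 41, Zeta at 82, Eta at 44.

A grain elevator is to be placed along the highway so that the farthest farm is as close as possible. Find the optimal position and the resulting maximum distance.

The 1-center on a line is the midpoint of the two extreme points: leftmost at 1, rightmost at 99.
Optimal location = (1 + 99)/2 = 50; maximum distance = (99 − 1)/2 = 49.

location 50, max distance 49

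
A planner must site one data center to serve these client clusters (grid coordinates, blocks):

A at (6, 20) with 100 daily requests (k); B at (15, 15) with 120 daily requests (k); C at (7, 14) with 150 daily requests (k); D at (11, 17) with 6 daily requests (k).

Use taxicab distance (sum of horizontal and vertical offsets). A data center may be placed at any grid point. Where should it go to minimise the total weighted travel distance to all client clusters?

(7, 15)

Manhattan distance separates: Σwᵢ(|x−xᵢ|+|y−yᵢ|) = Σwᵢ|x−xᵢ| + Σwᵢ|y−yᵢ|, so x and y are optimised independently as 1-D weighted medians.
Total weight W = 376; half = 188.
x-coordinate, sorted with cumulative weight:
  x=6 (A, w=100) cum 100
  x=7 (C, w=150) cum 250  ← median
  x=11 (D, w=6) cum 256
  x=15 (B, w=120) cum 376
⇒ x* = 7
y-coordinate, sorted with cumulative weight:
  y=14 (C, w=150) cum 150
  y=15 (B, w=120) cum 270  ← median
  y=17 (D, w=6) cum 276
  y=20 (A, w=100) cum 376
⇒ y* = 15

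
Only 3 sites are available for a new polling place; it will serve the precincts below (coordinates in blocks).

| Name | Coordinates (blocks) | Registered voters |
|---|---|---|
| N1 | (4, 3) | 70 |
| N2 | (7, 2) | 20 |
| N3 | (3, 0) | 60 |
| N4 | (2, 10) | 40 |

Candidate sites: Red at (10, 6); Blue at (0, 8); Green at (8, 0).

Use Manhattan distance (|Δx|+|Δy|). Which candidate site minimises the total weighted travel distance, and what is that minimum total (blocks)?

Total weighted distance at each candidate:
  Red (10, 6): total = 2030
  Blue (0, 8): total = 1710
  Green (8, 0): total = 1490
Minimum is at Green with total 1490 blocks.

Green, total 1490 blocks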